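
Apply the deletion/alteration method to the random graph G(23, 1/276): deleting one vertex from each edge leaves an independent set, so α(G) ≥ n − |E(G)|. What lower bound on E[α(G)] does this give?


E[|E(G)|] = C(23, 2)·p = 253 · (1/276) = 11/12.
E[α(G)] ≥ n − E[|E(G)|] = 23 − 11/12 = 265/12.
Numerically: ≈ 22.0833.
(This is only a lower bound; the true E[α(G)] may be larger.)

E[α(G)] ≥ 265/12 ≈ 22.0833.


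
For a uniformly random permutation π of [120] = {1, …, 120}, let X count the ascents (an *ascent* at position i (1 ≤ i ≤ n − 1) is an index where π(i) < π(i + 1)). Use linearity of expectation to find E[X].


Write X = Σ X_I over i = 1, …, 119, with X_I the indicator of one ascent.
There are 119 indicators.
For each fixed i, the pair (π(i), π(i+1)) is a uniformly random ordered pair of distinct values from {1, …, 120}; by symmetry P[π(i) < π(i+1)] = 1/2.
By linearity: E[X] = 119 · (1/2) = (120 − 1) · (1/2) = 119/2 ≈ 59.500000.

E[X] = 119/2 = 59.500000.


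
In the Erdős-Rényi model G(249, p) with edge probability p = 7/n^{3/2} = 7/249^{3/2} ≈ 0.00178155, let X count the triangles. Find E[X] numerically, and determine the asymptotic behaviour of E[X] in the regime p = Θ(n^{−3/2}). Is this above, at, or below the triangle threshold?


Number of potential triangles: C(249, 3) = 2542124.
Each occurs with probability p³ ≈ (0.00178155)³ ≈ 5.65453710e-09.
By linearity: E[X] = C(249, 3)·p³ ≈ 2542124 · 5.65453710e-09 ≈ 0.014375.
Since α = 3/2 > 1, p = c/n^{3/2} = o(1/n) is below the triangle threshold p ~ 1/n. Asymptotically E[X] ~ (c³/6)·n^{3(1−α)} = (7³/6)·n^{-1.5} → 0, so by Markov's inequality G has no triangles w.h.p.

E[X] ≈ 0.014375; in regime p = Θ(1/n^{3/2}) E[X] tends to 0 (below the triangle threshold p ~ 1/n).


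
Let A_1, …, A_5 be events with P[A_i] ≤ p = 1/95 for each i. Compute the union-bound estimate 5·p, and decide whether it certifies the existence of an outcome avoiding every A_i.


Union bound: P[∪_{i=1}^{5} A_i] ≤ Σ_i P[A_i] ≤ 5·p = 5·(1/95) = 1/19.
Numerically: 1/19 ≈ 0.0526.
Is 1/19 < 1? YES.
Since P[∪ A_i] ≤ 1/19 < 1, the complement has P[∩ A_i^c] ≥ 1 − 1/19 = 18/19 > 0, so some outcome avoids every A_i.

5·p = 1/19 ≈ 0.0526; existence CERTIFIED by the union bound.


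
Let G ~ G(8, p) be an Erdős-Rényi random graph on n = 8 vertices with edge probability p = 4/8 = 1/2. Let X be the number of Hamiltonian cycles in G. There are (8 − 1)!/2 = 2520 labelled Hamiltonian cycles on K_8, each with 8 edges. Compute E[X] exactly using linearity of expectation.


K_8 has (8 − 1)!/2 = 2520 labelled Hamiltonian cycles.
For each such Hamiltonian cycle H, let X_H = 1 if all 8 edges of H are present in G. Then P[X_H = 1] = p^{8} = (1/2)^{8} = 1/256.
By linearity of expectation: E[X] = Σ_H E[X_H] = 2520 · p^{8} = 2520 · 1/256 = 315/32.
Numerically: E[X] ≈ 9.844.

E[X] = 2520 · (1/2)^{8} = 315/32 ≈ 9.844.


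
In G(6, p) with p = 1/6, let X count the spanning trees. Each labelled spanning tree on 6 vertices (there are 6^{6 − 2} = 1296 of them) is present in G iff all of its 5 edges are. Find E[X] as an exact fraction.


K_6 has 6^{6 − 2} = 1296 labelled spanning trees.
For each such spanning tree H, let X_H = 1 if all 5 edges of H are present in G. Then P[X_H = 1] = p^{5} = (1/6)^{5} = 1/7776.
By linearity of expectation: E[X] = Σ_H E[X_H] = 1296 · p^{5} = 1296 · 1/7776 = 1/6.
Numerically: E[X] ≈ 0.167.

E[X] = 1296 · (1/6)^{5} = 1/6 ≈ 0.167.


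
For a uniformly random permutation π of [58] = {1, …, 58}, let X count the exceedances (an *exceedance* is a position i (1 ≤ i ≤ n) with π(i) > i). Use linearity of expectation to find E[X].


Write X = Σ_{i=1}^{58} X_i, where X_i = 1_{π(i) > i}.
For each fixed i, π(i) is uniform over {1, …, 58} (marginal of a uniform permutation), so P[π(i) > i] = (n − i)/n. Summing: Σ_{i=1}^{58} (n − i)/n = (0 + 1 + … + 57)/58 = 58(58 − 1)/(2·58) = (58 − 1)/2.
Hence E[X] = Σ_{i=1}^{58} (58 − i)/58 = 57/2 ≈ 28.50000.

E[X] = 57/2 = 28.50000.


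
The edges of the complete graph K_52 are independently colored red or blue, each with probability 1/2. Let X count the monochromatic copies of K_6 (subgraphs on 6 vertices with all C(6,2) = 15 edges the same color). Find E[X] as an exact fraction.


Let X = Σ_S X_S over the C(52, 6) = 20358520 subsets S of size 6, where X_S = 1 if the K_6 on S is monochromatic.
For a fixed S, the K_6 on S has C(6, 2) = 15 edges. P[all 15 edges red] = (1/2)^15, and likewise for blue, so P[monochromatic] = 2·(1/2)^15 = 2^{1 − 15} = 1/16384.
By linearity: E[X] = C(52, 6) · 2^{1 − 15} = 20358520 · 1/16384 = 2544815/2048.
Numerically: E[X] ≈ 1242.58545.

E[X] = C(52,6)·2^(1−C(6,2)) = 2544815/2048 ≈ 1242.58545.


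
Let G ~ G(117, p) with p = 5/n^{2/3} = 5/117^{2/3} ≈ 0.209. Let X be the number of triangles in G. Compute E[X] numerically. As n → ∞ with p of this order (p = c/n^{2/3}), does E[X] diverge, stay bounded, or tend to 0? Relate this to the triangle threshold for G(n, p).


Number of potential triangles: C(117, 3) = 260130.
Each occurs with probability p³ ≈ (0.209)³ ≈ 9.13142e-03.
By linearity: E[X] = C(117, 3)·p³ ≈ 260130 · 9.13142e-03 ≈ 2375.356.
Since α = 2/3 < 1, p = c/n^{2/3} ≫ 1/n is above the triangle threshold p ~ 1/n. Asymptotically E[X] ~ (c³/6)·n^{3(1−α)} = (5³/6)·n^{1} → ∞; triangles are abundant w.h.p.

E[X] ≈ 2375.356; in regime p = Θ(1/n^{2/3}) E[X] diverges (above the triangle threshold p ~ 1/n).


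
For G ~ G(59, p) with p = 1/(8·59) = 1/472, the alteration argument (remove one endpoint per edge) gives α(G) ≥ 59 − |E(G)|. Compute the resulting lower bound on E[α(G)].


E[|E(G)|] = C(59, 2)·p = 1711 · (1/472) = 29/8.
E[α(G)] ≥ n − E[|E(G)|] = 59 − 29/8 = 443/8.
Numerically: ≈ 55.375000.
(This is only a lower bound; the true E[α(G)] may be larger.)

E[α(G)] ≥ 443/8 ≈ 55.375000.


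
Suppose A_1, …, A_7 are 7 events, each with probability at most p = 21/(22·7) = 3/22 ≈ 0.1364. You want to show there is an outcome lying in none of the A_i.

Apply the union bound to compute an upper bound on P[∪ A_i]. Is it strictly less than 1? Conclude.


Union bound: P[∪_{i=1}^{7} A_i] ≤ Σ_i P[A_i] ≤ 7·p = 7·(3/22) = 21/22.
Numerically: 21/22 ≈ 0.9545.
Is 21/22 < 1? YES.
Since P[∪ A_i] ≤ 21/22 < 1, the complement has P[∩ A_i^c] ≥ 1 − 21/22 = 1/22 > 0, so some outcome avoids every A_i.

7·p = 21/22 ≈ 0.9545; existence CERTIFIED by the union bound.


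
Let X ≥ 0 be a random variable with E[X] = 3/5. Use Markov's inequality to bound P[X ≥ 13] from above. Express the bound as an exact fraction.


μ = E[X] = 3/5, a = 13.
Markov: P[X ≥ 13] ≤ μ/a = (3/5)/13 = 3/65.
Numerically: ≈ 0.0462.
(Since a = 13 > μ = 0.6000, the bound 3/65 is < 1 and informative.)

P[X ≥ 13] ≤ 3/65 ≈ 0.0462.


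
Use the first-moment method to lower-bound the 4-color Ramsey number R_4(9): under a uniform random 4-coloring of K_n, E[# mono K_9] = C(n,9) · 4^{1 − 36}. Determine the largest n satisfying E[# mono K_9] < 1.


We need C(n, 9) · 4^{1 − 36} < 1, i.e. C(n, 9) < 4^{36 − 1} = 1180591620717411303424.
Check values of n near the boundary:
  n = 910: C(910, 9) = 1133378248346922788210; 1133378248346922788210 < 1180591620717411303424? YES
  n = 911: C(911, 9) = 1144686900492291197405; 1144686900492291197405 < 1180591620717411303424? YES
  n = 912: C(912, 9) = 1156095740032081475120; 1156095740032081475120 < 1180591620717411303424? YES
  n = 913: C(913, 9) = 1167605542753639808390; 1167605542753639808390 < 1180591620717411303424? YES
  n = 914: C(914, 9) = 1179217089587653905932; 1179217089587653905932 < 1180591620717411303424? YES
  n = 915: C(915, 9) = 1190931166636537885130; 1190931166636537885130 < 1180591620717411303424? NO
The largest n with C(n, 9) < 1180591620717411303424 is n = 914 (where E[X] = 294804272396913476483/295147905179352825856 ≈ 0.9988357). Hence R_4(9) > 914, i.e. R_4(9) ≥ 915.

Largest n = 914; hence R_4(9) > 914.


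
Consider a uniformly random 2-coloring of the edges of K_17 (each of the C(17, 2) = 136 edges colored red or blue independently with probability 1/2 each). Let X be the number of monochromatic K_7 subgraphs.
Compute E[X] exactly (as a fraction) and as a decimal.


Let X = Σ_S X_S over the C(17, 7) = 19448 subsets S of size 7, where X_S = 1 if the K_7 on S is monochromatic.
For a fixed S, the K_7 on S has C(7, 2) = 21 edges. P[all 21 edges red] = (1/2)^21, and likewise for blue, so P[monochromatic] = 2·(1/2)^21 = 2^{1 − 21} = 1/1048576.
By linearity: E[X] = C(17, 7) · 2^{1 − 21} = 19448 · 1/1048576 = 2431/131072.
Numerically: E[X] ≈ 0.01855.

E[X] = C(17,7)·2^(1−C(7,2)) = 2431/131072 ≈ 0.01855.


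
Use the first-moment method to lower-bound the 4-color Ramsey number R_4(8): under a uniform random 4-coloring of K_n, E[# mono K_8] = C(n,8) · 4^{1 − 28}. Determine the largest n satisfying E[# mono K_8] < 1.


We need C(n, 8) · 4^{1 − 28} < 1, i.e. C(n, 8) < 4^{28 − 1} = 18014398509481984.
Check values of n near the boundary:
  n = 406: C(406, 8) = 17082453897995850; 17082453897995850 < 18014398509481984? YES
  n = 407: C(407, 8) = 17424959239309050; 17424959239309050 < 18014398509481984? YES
  n = 408: C(408, 8) = 17773458424095231; 17773458424095231 < 18014398509481984? YES
  n = 409: C(409, 8) = 18128041135797879; 18128041135797879 < 18014398509481984? NO
  n = 410: C(410, 8) = 18488798173326195; 18488798173326195 < 18014398509481984? NO
  n = 411: C(411, 8) = 18855821462126715; 18855821462126715 < 18014398509481984? NO
The largest n with C(n, 8) < 18014398509481984 is n = 408 (where E[X] = 17773458424095231/18014398509481984 ≈ 0.9866251). Hence R_4(8) > 408, i.e. R_4(8) ≥ 409.

Largest n = 408; hence R_4(8) > 408.


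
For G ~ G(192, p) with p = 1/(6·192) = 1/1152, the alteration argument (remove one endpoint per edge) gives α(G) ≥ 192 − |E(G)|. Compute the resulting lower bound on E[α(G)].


E[|E(G)|] = C(192, 2)·p = 18336 · (1/1152) = 191/12.
E[α(G)] ≥ n − E[|E(G)|] = 192 − 191/12 = 2113/12.
Numerically: ≈ 176.083333.
(This is only a lower bound; the true E[α(G)] may be larger.)

E[α(G)] ≥ 2113/12 ≈ 176.083333.


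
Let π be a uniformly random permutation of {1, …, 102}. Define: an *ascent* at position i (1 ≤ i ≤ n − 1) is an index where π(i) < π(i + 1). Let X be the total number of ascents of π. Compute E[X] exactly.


Write X = Σ X_I over i = 1, …, 101, with X_I the indicator of one ascent.
There are 101 indicators.
For each fixed i, the pair (π(i), π(i+1)) is a uniformly random ordered pair of distinct values from {1, …, 102}; by symmetry P[π(i) < π(i+1)] = 1/2.
By linearity: E[X] = 101 · (1/2) = (102 − 1) · (1/2) = 101/2 ≈ 50.500000.

E[X] = 101/2 = 50.500000.


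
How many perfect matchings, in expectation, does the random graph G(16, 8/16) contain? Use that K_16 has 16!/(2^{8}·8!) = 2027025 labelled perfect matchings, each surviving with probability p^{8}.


K_16 has 16!/(2^{8}·8!) = 2027025 labelled perfect matchings.
For each such perfect matching H, let X_H = 1 if all 8 edges of H are present in G. Then P[X_H = 1] = p^{8} = (1/2)^{8} = 1/256.
Summing the indicators: E[X] = Σ_H E[X_H] = 2027025 · p^{8} = 2027025 · 1/256 = 2027025/256.
Numerically: E[X] ≈ 7918.1.

E[X] = 2027025 · (1/2)^{8} = 2027025/256 ≈ 7918.1.


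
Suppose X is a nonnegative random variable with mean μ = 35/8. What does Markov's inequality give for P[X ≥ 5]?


μ = E[X] = 35/8, a = 5.
Markov: P[X ≥ 5] ≤ μ/a = (35/8)/5 = 7/8.
Numerically: ≈ 0.8750.
(Since a = 5 > μ = 4.3750, the bound 7/8 is < 1 and informative.)

P[X ≥ 5] ≤ 7/8 ≈ 0.8750.


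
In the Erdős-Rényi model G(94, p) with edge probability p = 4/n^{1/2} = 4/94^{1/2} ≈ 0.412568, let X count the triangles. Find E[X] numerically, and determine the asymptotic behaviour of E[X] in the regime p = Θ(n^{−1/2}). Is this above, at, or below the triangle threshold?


Number of potential triangles: C(94, 3) = 134044.
Each occurs with probability p³ ≈ (0.412568)³ ≈ 7.02244253e-02.
By linearity: E[X] = C(94, 3)·p³ ≈ 134044 · 7.02244253e-02 ≈ 9413.162862.
Since α = 1/2 < 1, p = c/n^{1/2} ≫ 1/n is above the triangle threshold p ~ 1/n. Asymptotically E[X] ~ (c³/6)·n^{3(1−α)} = (4³/6)·n^{1.5} → ∞; triangles are abundant w.h.p.

E[X] ≈ 9413.162862; in regime p = Θ(1/n^{1/2}) E[X] diverges (above the triangle threshold p ~ 1/n).


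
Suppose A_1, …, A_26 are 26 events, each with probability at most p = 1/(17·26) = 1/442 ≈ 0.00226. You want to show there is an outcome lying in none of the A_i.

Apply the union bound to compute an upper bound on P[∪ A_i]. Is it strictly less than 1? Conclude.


Union bound: P[∪_{i=1}^{26} A_i] ≤ Σ_i P[A_i] ≤ 26·p = 26·(1/442) = 1/17.
Numerically: 1/17 ≈ 0.05882.
Is 1/17 < 1? YES.
Since P[∪ A_i] ≤ 1/17 < 1, the complement has P[∩ A_i^c] ≥ 1 − 1/17 = 16/17 > 0, so some outcome avoids every A_i.

26·p = 1/17 ≈ 0.05882; existence CERTIFIED by the union bound.


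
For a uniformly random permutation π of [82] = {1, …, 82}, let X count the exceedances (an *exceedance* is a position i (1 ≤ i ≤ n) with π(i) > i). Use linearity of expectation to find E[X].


Write X = Σ_{i=1}^{82} X_i, where X_i = 1_{π(i) > i}.
For each fixed i, π(i) is uniform over {1, …, 82} (marginal of a uniform permutation), so P[π(i) > i] = (n − i)/n. Summing: Σ_{i=1}^{82} (n − i)/n = (0 + 1 + … + 81)/82 = 82(82 − 1)/(2·82) = (82 − 1)/2.
Hence E[X] = Σ_{i=1}^{82} (82 − i)/82 = 81/2 ≈ 40.50000.

E[X] = 81/2 = 40.50000.


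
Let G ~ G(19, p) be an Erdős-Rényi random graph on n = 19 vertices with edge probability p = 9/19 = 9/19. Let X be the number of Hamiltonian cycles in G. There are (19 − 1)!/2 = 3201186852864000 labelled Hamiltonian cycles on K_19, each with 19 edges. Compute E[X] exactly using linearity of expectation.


K_19 has (19 − 1)!/2 = 3201186852864000 labelled Hamiltonian cycles.
For each such Hamiltonian cycle H, let X_H = 1 if all 19 edges of H are present in G. Then P[X_H = 1] = p^{19} = (9/19)^{19} = 1350851717672992089/1978419655660313589123979.
By linearity of expectation: E[X] = Σ_H E[X_H] = 3201186852864000 · p^{19} = 3201186852864000 · 1350851717672992089/1978419655660313589123979 = 4324328758783534194876278992896000/1978419655660313589123979.
Numerically: E[X] ≈ 2.19e+09.

E[X] = 3201186852864000 · (9/19)^{19} = 4324328758783534194876278992896000/1978419655660313589123979 ≈ 2.19e+09.


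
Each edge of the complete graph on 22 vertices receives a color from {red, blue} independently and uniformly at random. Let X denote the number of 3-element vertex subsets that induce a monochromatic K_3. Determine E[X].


Let X = Σ_S X_S over the C(22, 3) = 1540 subsets S of size 3, where X_S = 1 if the K_3 on S is monochromatic.
For a fixed S, the K_3 on S has C(3, 2) = 3 edges. P[all 3 edges red] = (1/2)^3, and likewise for blue, so P[monochromatic] = 2·(1/2)^3 = 2^{1 − 3} = 1/4.
By linearity of expectation: E[X] = C(22, 3) · 2^{1 − 3} = 1540 · 1/4 = 385.
Numerically: E[X] ≈ 385.000.

E[X] = C(22,3)·2^(1−C(3,2)) = 385 ≈ 385.000.


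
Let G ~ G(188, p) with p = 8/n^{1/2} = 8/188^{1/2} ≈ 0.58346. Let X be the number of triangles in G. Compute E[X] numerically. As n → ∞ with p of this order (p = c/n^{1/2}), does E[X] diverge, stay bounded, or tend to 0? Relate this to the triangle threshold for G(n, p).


Number of potential triangles: C(188, 3) = 1089836.
Each occurs with probability p³ ≈ (0.58346)³ ≈ 1.9862467e-01.
By linearity: E[X] = C(188, 3)·p³ ≈ 1089836 · 1.9862467e-01 ≈ 216468.31506.
Since α = 1/2 < 1, p = c/n^{1/2} ≫ 1/n is above the triangle threshold p ~ 1/n. Asymptotically E[X] ~ (c³/6)·n^{3(1−α)} = (8³/6)·n^{1.5} → ∞; triangles are abundant w.h.p.

E[X] ≈ 216468.31506; in regime p = Θ(1/n^{1/2}) E[X] diverges (above the triangle threshold p ~ 1/n).


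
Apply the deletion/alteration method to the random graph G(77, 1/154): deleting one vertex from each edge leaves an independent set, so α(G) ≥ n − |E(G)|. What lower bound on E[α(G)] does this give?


E[|E(G)|] = C(77, 2)·p = 2926 · (1/154) = 19.
E[α(G)] ≥ n − E[|E(G)|] = 77 − 19 = 58.
Numerically: ≈ 58.000.
(This is only a lower bound; the true E[α(G)] may be larger.)

E[α(G)] ≥ 58 ≈ 58.000.


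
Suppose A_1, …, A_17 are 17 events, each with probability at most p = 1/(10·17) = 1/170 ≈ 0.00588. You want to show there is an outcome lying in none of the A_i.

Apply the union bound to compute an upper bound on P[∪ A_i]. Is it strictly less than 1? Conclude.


Union bound: P[∪_{i=1}^{17} A_i] ≤ Σ_i P[A_i] ≤ 17·p = 17·(1/170) = 1/10.
Numerically: 1/10 ≈ 0.10000.
Is 1/10 < 1? YES.
Since P[∪ A_i] ≤ 1/10 < 1, the complement has P[∩ A_i^c] ≥ 1 − 1/10 = 9/10 > 0, so some outcome avoids every A_i.

17·p = 1/10 ≈ 0.10000; existence CERTIFIED by the union bound.


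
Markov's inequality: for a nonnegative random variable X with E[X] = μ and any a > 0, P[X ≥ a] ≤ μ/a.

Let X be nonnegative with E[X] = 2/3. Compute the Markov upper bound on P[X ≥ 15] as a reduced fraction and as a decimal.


μ = E[X] = 2/3, a = 15.
Markov: P[X ≥ 15] ≤ μ/a = (2/3)/15 = 2/45.
Numerically: ≈ 0.044.
(Since a = 15 > μ = 0.667, the bound 2/45 is < 1 and informative.)

P[X ≥ 15] ≤ 2/45 ≈ 0.044.


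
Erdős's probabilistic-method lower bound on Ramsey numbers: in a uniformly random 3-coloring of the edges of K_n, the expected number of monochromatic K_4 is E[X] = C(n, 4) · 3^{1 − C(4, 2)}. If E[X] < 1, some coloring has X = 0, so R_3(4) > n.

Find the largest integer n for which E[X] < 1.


We need C(n, 4) · 3^{1 − 6} < 1, i.e. C(n, 4) < 3^{6 − 1} = 243.
Check values of n near the boundary:
  n = 4: C(4, 4) = 1; 1 < 243? YES
  n = 5: C(5, 4) = 5; 5 < 243? YES
  n = 6: C(6, 4) = 15; 15 < 243? YES
  n = 7: C(7, 4) = 35; 35 < 243? YES
  n = 8: C(8, 4) = 70; 70 < 243? YES
  n = 9: C(9, 4) = 126; 126 < 243? YES
  n = 10: C(10, 4) = 210; 210 < 243? YES
  n = 11: C(11, 4) = 330; 330 < 243? NO
The largest n with C(n, 4) < 243 is n = 10 (where E[X] = 70/81 ≈ 0.8642). Hence R_3(4) > 10, i.e. R_3(4) ≥ 11.

Largest n = 10; hence R_3(4) > 10.


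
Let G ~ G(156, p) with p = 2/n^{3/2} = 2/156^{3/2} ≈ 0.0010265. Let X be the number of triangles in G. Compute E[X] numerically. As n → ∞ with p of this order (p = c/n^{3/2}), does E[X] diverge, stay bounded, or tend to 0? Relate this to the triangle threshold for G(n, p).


Number of potential triangles: C(156, 3) = 620620.
Each occurs with probability p³ ≈ (0.0010265)³ ≈ 1.0815069e-09.
By linearity: E[X] = C(156, 3)·p³ ≈ 620620 · 1.0815069e-09 ≈ 0.00067.
Since α = 3/2 > 1, p = c/n^{3/2} = o(1/n) is below the triangle threshold p ~ 1/n. Asymptotically E[X] ~ (c³/6)·n^{3(1−α)} = (2³/6)·n^{-1.5} → 0, so by Markov's inequality G has no triangles w.h.p.

E[X] ≈ 0.00067; in regime p = Θ(1/n^{3/2}) E[X] tends to 0 (below the triangle threshold p ~ 1/n).


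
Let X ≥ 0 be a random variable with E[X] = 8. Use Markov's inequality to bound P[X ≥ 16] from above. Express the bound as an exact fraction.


μ = E[X] = 8, a = 16.
Markov: P[X ≥ 16] ≤ μ/a = (8)/16 = 1/2.
Numerically: ≈ 0.5000.
(Since a = 16 > μ = 8.0000, the bound 1/2 is < 1 and informative.)

P[X ≥ 16] ≤ 1/2 ≈ 0.5000.


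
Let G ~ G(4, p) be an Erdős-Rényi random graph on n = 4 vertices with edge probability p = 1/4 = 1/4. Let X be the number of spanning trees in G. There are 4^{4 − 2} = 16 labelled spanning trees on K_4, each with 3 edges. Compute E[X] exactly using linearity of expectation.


K_4 has 4^{4 − 2} = 16 labelled spanning trees.
For each such spanning tree H, let X_H = 1 if all 3 edges of H are present in G. Then P[X_H = 1] = p^{3} = (1/4)^{3} = 1/64.
Summing the indicators: E[X] = Σ_H E[X_H] = 16 · p^{3} = 16 · 1/64 = 1/4.
Numerically: E[X] ≈ 0.25.

E[X] = 16 · (1/4)^{3} = 1/4 ≈ 0.25.


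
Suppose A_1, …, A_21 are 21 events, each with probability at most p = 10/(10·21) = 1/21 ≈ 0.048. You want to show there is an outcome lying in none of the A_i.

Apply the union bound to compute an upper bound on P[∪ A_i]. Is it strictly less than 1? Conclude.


Union bound: P[∪_{i=1}^{21} A_i] ≤ Σ_i P[A_i] ≤ 21·p = 21·(1/21) = 1.
Numerically: 1 ≈ 1.000.
Is 1 < 1? NO.
Since the bound 1 is ≥ 1, the union bound is uninformative here; it does NOT by itself certify existence.

21·p = 1 ≈ 1.000; existence NOT certified by the union bound.


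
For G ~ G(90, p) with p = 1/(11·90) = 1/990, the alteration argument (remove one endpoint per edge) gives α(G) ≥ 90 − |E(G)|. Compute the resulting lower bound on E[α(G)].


E[|E(G)|] = C(90, 2)·p = 4005 · (1/990) = 89/22.
E[α(G)] ≥ n − E[|E(G)|] = 90 − 89/22 = 1891/22.
Numerically: ≈ 85.9545.
(This is only a lower bound; the true E[α(G)] may be larger.)

E[α(G)] ≥ 1891/22 ≈ 85.9545.


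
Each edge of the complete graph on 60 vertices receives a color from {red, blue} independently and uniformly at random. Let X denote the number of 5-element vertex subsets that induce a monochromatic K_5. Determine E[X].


Let X = Σ_S X_S over the C(60, 5) = 5461512 subsets S of size 5, where X_S = 1 if the K_5 on S is monochromatic.
For a fixed S, the K_5 on S has C(5, 2) = 10 edges. P[all 10 edges red] = (1/2)^10, and likewise for blue, so P[monochromatic] = 2·(1/2)^10 = 2^{1 − 10} = 1/512.
By linearity: E[X] = C(60, 5) · 2^{1 − 10} = 5461512 · 1/512 = 682689/64.
Numerically: E[X] ≈ 10667.0156.

E[X] = C(60,5)·2^(1−C(5,2)) = 682689/64 ≈ 10667.0156.


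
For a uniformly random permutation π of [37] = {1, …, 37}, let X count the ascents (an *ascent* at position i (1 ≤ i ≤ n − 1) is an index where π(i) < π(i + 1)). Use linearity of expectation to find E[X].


Write X = Σ X_I over i = 1, …, 36, with X_I the indicator of one ascent.
There are 36 indicators.
For each fixed i, the pair (π(i), π(i+1)) is a uniformly random ordered pair of distinct values from {1, …, 37}; by symmetry P[π(i) < π(i+1)] = 1/2.
By linearity: E[X] = 36 · (1/2) = (37 − 1) · (1/2) = 18 ≈ 18.000.

E[X] = 18 = 18.000.


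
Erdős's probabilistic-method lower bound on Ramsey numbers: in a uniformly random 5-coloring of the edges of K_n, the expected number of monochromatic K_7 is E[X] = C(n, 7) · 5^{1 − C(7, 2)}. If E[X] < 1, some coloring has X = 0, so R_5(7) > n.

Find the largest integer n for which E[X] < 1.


We need C(n, 7) · 5^{1 − 21} < 1, i.e. C(n, 7) < 5^{21 − 1} = 95367431640625.
Check values of n near the boundary:
  n = 332: C(332, 7) = 82772214646616; 82772214646616 < 95367431640625? YES
  n = 333: C(333, 7) = 84549532139028; 84549532139028 < 95367431640625? YES
  n = 334: C(334, 7) = 86359460961576; 86359460961576 < 95367431640625? YES
  n = 335: C(335, 7) = 88202498238195; 88202498238195 < 95367431640625? YES
  n = 336: C(336, 7) = 90079147136880; 90079147136880 < 95367431640625? YES
  n = 337: C(337, 7) = 91989916924632; 91989916924632 < 95367431640625? YES
  n = 338: C(338, 7) = 93935323022736; 93935323022736 < 95367431640625? YES
  n = 339: C(339, 7) = 95915887062372; 95915887062372 < 95367431640625? NO
The largest n with C(n, 7) < 95367431640625 is n = 338 (where E[X] = 93935323022736/95367431640625 ≈ 0.98498). Hence R_5(7) > 338, i.e. R_5(7) ≥ 339.

Largest n = 338; hence R_5(7) > 338.


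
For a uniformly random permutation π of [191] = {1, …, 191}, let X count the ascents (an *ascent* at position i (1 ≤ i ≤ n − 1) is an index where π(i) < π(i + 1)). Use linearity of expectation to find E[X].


Write X = Σ X_I over i = 1, …, 190, with X_I the indicator of one ascent.
There are 190 indicators.
For each fixed i, the pair (π(i), π(i+1)) is a uniformly random ordered pair of distinct values from {1, …, 191}; by symmetry P[π(i) < π(i+1)] = 1/2.
By linearity: E[X] = 190 · (1/2) = (191 − 1) · (1/2) = 95 ≈ 95.0000.

E[X] = 95 = 95.0000.


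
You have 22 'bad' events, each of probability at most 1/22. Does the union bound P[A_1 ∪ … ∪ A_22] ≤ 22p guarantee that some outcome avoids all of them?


Union bound: P[∪_{i=1}^{22} A_i] ≤ Σ_i P[A_i] ≤ 22·p = 22·(1/22) = 1.
Numerically: 1 ≈ 1.000.
Is 1 < 1? NO.
Since the bound 1 is ≥ 1, the union bound is uninformative here; it does NOT by itself certify existence.

22·p = 1 ≈ 1.000; existence NOT certified by the union bound.


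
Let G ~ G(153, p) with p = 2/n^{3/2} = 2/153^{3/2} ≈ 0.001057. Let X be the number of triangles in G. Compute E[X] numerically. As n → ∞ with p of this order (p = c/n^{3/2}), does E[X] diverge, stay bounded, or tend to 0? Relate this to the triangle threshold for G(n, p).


Number of potential triangles: C(153, 3) = 585276.
Each occurs with probability p³ ≈ (0.001057)³ ≈ 1.180262e-09.
By linearity: E[X] = C(153, 3)·p³ ≈ 585276 · 1.180262e-09 ≈ 0.0007.
Since α = 3/2 > 1, p = c/n^{3/2} = o(1/n) is below the triangle threshold p ~ 1/n. Asymptotically E[X] ~ (c³/6)·n^{3(1−α)} = (2³/6)·n^{-1.5} → 0, so by Markov's inequality G has no triangles w.h.p.

E[X] ≈ 0.0007; in regime p = Θ(1/n^{3/2}) E[X] tends to 0 (below the triangle threshold p ~ 1/n).


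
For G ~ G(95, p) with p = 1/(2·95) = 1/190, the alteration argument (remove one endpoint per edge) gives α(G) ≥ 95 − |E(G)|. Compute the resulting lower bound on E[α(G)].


E[|E(G)|] = C(95, 2)·p = 4465 · (1/190) = 47/2.
E[α(G)] ≥ n − E[|E(G)|] = 95 − 47/2 = 143/2.
Numerically: ≈ 71.500000.
(This is only a lower bound; the true E[α(G)] may be larger.)

E[α(G)] ≥ 143/2 ≈ 71.500000.


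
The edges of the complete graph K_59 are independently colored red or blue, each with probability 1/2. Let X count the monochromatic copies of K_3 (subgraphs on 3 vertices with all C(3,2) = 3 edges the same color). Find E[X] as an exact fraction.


Let X = Σ_S X_S over the C(59, 3) = 32509 subsets S of size 3, where X_S = 1 if the K_3 on S is monochromatic.
For a fixed S, the K_3 on S has C(3, 2) = 3 edges. P[all 3 edges red] = (1/2)^3, and likewise for blue, so P[monochromatic] = 2·(1/2)^3 = 2^{1 − 3} = 1/4.
Summing: E[X] = C(59, 3) · 2^{1 − 3} = 32509 · 1/4 = 32509/4.
Numerically: E[X] ≈ 8127.2500.

E[X] = C(59,3)·2^(1−C(3,2)) = 32509/4 ≈ 8127.2500.


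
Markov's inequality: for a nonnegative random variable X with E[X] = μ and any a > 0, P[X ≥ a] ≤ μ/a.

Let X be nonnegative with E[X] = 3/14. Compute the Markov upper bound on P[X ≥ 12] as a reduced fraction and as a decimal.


μ = E[X] = 3/14, a = 12.
Markov: P[X ≥ 12] ≤ μ/a = (3/14)/12 = 1/56.
Numerically: ≈ 0.0179.
(Since a = 12 > μ = 0.2143, the bound 1/56 is < 1 and informative.)

P[X ≥ 12] ≤ 1/56 ≈ 0.0179.


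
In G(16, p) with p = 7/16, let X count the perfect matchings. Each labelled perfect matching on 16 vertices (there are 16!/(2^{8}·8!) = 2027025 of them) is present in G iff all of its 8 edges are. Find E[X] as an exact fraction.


K_16 has 16!/(2^{8}·8!) = 2027025 labelled perfect matchings.
For each such perfect matching H, let X_H = 1 if all 8 edges of H are present in G. Then P[X_H = 1] = p^{8} = (7/16)^{8} = 5764801/4294967296.
By linearity: E[X] = Σ_H E[X_H] = 2027025 · p^{8} = 2027025 · 5764801/4294967296 = 11685395747025/4294967296.
Numerically: E[X] ≈ 2721.

E[X] = 2027025 · (7/16)^{8} = 11685395747025/4294967296 ≈ 2721.


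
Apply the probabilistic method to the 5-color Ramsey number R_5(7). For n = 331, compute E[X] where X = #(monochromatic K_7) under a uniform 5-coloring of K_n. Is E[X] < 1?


E[X] = C(331, 7) · 5^{1 − 21} = 81027017349850 · 5^{−20} = 81027017349850/95367431640625.
As a reduced fraction: E[X] = 3241080693994/3814697265625 ≈ 0.849630.
Is E[X] < 1? YES.
Since E[X] < 1, there exists a 5-coloring of K_{331} with no monochromatic K_7; hence R_5(7) > 331.

E[X] = 3241080693994/3814697265625 ≈ 0.849630; E[X] < 1, so R_5(7) > 331.


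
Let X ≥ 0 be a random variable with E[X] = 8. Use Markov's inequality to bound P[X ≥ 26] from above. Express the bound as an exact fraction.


μ = E[X] = 8, a = 26.
Markov: P[X ≥ 26] ≤ μ/a = (8)/26 = 4/13.
Numerically: ≈ 0.30769.
(Since a = 26 > μ = 8.00000, the bound 4/13 is < 1 and informative.)

P[X ≥ 26] ≤ 4/13 ≈ 0.30769.


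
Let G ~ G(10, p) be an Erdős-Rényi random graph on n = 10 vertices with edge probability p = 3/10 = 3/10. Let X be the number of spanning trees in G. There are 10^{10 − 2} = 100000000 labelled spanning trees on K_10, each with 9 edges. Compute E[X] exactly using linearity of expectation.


K_10 has 10^{10 − 2} = 100000000 labelled spanning trees.
For each such spanning tree H, let X_H = 1 if all 9 edges of H are present in G. Then P[X_H = 1] = p^{9} = (3/10)^{9} = 19683/1000000000.
Summing the indicators: E[X] = Σ_H E[X_H] = 100000000 · p^{9} = 100000000 · 19683/1000000000 = 19683/10.
Numerically: E[X] ≈ 1968.3.

E[X] = 100000000 · (3/10)^{9} = 19683/10 ≈ 1968.3.


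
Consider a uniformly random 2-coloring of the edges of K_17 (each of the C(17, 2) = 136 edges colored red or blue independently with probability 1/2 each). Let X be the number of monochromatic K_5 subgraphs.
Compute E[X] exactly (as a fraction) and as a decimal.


Let X = Σ_S X_S over the C(17, 5) = 6188 subsets S of size 5, where X_S = 1 if the K_5 on S is monochromatic.
For a fixed S, the K_5 on S has C(5, 2) = 10 edges. P[all 10 edges red] = (1/2)^10, and likewise for blue, so P[monochromatic] = 2·(1/2)^10 = 2^{1 − 10} = 1/512.
By linearity of expectation: E[X] = C(17, 5) · 2^{1 − 10} = 6188 · 1/512 = 1547/128.
Numerically: E[X] ≈ 12.08594.

E[X] = C(17,5)·2^(1−C(5,2)) = 1547/128 ≈ 12.08594.


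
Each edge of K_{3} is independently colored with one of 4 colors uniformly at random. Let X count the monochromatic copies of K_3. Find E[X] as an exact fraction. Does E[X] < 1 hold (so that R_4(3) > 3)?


E[X] = C(3, 3) · 4^{1 − 3} = 1 · 4^{−2} = 1/16.
As a reduced fraction: E[X] = 1/16 ≈ 0.0625000.
Is E[X] < 1? YES.
Since E[X] < 1, there exists a 4-coloring of K_{3} with no monochromatic K_3; hence R_4(3) > 3.

E[X] = 1/16 ≈ 0.0625000; E[X] < 1, so R_4(3) > 3.


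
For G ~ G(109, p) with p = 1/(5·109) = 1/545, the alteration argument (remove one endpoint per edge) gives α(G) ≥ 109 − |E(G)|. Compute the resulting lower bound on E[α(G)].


E[|E(G)|] = C(109, 2)·p = 5886 · (1/545) = 54/5.
E[α(G)] ≥ n − E[|E(G)|] = 109 − 54/5 = 491/5.
Numerically: ≈ 98.2000.
(This is only a lower bound; the true E[α(G)] may be larger.)

E[α(G)] ≥ 491/5 ≈ 98.2000.


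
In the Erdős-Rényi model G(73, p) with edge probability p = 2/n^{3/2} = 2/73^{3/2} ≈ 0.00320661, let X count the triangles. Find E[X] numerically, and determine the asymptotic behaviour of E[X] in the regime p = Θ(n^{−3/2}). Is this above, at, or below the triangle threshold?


Number of potential triangles: C(73, 3) = 62196.
Each occurs with probability p³ ≈ (0.00320661)³ ≈ 3.29713794e-08.
By linearity: E[X] = C(73, 3)·p³ ≈ 62196 · 3.29713794e-08 ≈ 0.002051.
Since α = 3/2 > 1, p = c/n^{3/2} = o(1/n) is below the triangle threshold p ~ 1/n. Asymptotically E[X] ~ (c³/6)·n^{3(1−α)} = (2³/6)·n^{-1.5} → 0, so by Markov's inequality G has no triangles w.h.p.

E[X] ≈ 0.002051; in regime p = Θ(1/n^{3/2}) E[X] tends to 0 (below the triangle threshold p ~ 1/n).


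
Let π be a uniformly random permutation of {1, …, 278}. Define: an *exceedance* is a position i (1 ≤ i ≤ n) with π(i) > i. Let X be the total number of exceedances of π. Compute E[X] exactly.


Write X = Σ_{i=1}^{278} X_i, where X_i = 1_{π(i) > i}.
For each fixed i, π(i) is uniform over {1, …, 278} (marginal of a uniform permutation), so P[π(i) > i] = (n − i)/n. Summing: Σ_{i=1}^{278} (n − i)/n = (0 + 1 + … + 277)/278 = 278(278 − 1)/(2·278) = (278 − 1)/2.
Hence E[X] = Σ_{i=1}^{278} (278 − i)/278 = 277/2 ≈ 138.500000.

E[X] = 277/2 = 138.500000.


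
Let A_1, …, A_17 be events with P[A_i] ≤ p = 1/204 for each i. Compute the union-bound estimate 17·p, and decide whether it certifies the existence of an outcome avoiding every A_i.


Union bound: P[∪_{i=1}^{17} A_i] ≤ Σ_i P[A_i] ≤ 17·p = 17·(1/204) = 1/12.
Numerically: 1/12 ≈ 0.0833.
Is 1/12 < 1? YES.
Since P[∪ A_i] ≤ 1/12 < 1, the complement has P[∩ A_i^c] ≥ 1 − 1/12 = 11/12 > 0, so some outcome avoids every A_i.

17·p = 1/12 ≈ 0.0833; existence CERTIFIED by the union bound.


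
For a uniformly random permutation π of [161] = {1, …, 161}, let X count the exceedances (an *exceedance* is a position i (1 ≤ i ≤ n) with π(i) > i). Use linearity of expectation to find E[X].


Write X = Σ_{i=1}^{161} X_i, where X_i = 1_{π(i) > i}.
For each fixed i, π(i) is uniform over {1, …, 161} (marginal of a uniform permutation), so P[π(i) > i] = (n − i)/n. Summing: Σ_{i=1}^{161} (n − i)/n = (0 + 1 + … + 160)/161 = 161(161 − 1)/(2·161) = (161 − 1)/2.
Hence E[X] = Σ_{i=1}^{161} (161 − i)/161 = 80 ≈ 80.000.

E[X] = 80 = 80.000.


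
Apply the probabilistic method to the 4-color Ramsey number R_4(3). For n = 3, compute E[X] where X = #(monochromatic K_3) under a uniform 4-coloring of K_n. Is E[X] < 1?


E[X] = C(3, 3) · 4^{1 − 3} = 1 · 4^{−2} = 1/16.
As a reduced fraction: E[X] = 1/16 ≈ 0.0625.
Is E[X] < 1? YES.
Since E[X] < 1, there exists a 4-coloring of K_{3} with no monochromatic K_3; hence R_4(3) > 3.

E[X] = 1/16 ≈ 0.0625; E[X] < 1, so R_4(3) > 3.


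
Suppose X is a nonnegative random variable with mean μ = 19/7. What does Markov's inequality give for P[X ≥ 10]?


μ = E[X] = 19/7, a = 10.
Markov: P[X ≥ 10] ≤ μ/a = (19/7)/10 = 19/70.
Numerically: ≈ 0.27143.
(Since a = 10 > μ = 2.71429, the bound 19/70 is < 1 and informative.)

P[X ≥ 10] ≤ 19/70 ≈ 0.27143.


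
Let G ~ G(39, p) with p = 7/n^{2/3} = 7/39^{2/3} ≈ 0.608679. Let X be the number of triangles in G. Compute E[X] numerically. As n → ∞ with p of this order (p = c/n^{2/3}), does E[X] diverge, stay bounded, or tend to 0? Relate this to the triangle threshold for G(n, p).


Number of potential triangles: C(39, 3) = 9139.
Each occurs with probability p³ ≈ (0.608679)³ ≈ 2.25509533e-01.
By linearity: E[X] = C(39, 3)·p³ ≈ 9139 · 2.25509533e-01 ≈ 2060.931624.
Since α = 2/3 < 1, p = c/n^{2/3} ≫ 1/n is above the triangle threshold p ~ 1/n. Asymptotically E[X] ~ (c³/6)·n^{3(1−α)} = (7³/6)·n^{1} → ∞; triangles are abundant w.h.p.

E[X] ≈ 2060.931624; in regime p = Θ(1/n^{2/3}) E[X] diverges (above the triangle threshold p ~ 1/n).


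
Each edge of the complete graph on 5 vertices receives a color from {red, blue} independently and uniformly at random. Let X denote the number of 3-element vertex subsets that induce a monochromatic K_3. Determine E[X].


Let X = Σ_S X_S over the C(5, 3) = 10 subsets S of size 3, where X_S = 1 if the K_3 on S is monochromatic.
For a fixed S, the K_3 on S has C(3, 2) = 3 edges. P[all 3 edges red] = (1/2)^3, and likewise for blue, so P[monochromatic] = 2·(1/2)^3 = 2^{1 − 3} = 1/4.
By linearity of expectation: E[X] = C(5, 3) · 2^{1 − 3} = 10 · 1/4 = 5/2.
Numerically: E[X] ≈ 2.50000.

E[X] = C(5,3)·2^(1−C(3,2)) = 5/2 ≈ 2.50000.


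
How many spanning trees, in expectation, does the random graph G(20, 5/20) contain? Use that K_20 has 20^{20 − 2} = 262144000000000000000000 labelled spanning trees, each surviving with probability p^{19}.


K_20 has 20^{20 − 2} = 262144000000000000000000 labelled spanning trees.
For each such spanning tree H, let X_H = 1 if all 19 edges of H are present in G. Then P[X_H = 1] = p^{19} = (1/4)^{19} = 1/274877906944.
By linearity of expectation: E[X] = Σ_H E[X_H] = 262144000000000000000000 · p^{19} = 262144000000000000000000 · 1/274877906944 = 3814697265625/4.
Numerically: E[X] ≈ 9.53674e+11.

E[X] = 262144000000000000000000 · (1/4)^{19} = 3814697265625/4 ≈ 9.53674e+11.


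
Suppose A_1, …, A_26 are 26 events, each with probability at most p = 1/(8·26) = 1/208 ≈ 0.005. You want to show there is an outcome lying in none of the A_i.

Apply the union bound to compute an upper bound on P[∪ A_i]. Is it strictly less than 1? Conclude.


Union bound: P[∪_{i=1}^{26} A_i] ≤ Σ_i P[A_i] ≤ 26·p = 26·(1/208) = 1/8.
Numerically: 1/8 ≈ 0.125.
Is 1/8 < 1? YES.
Since P[∪ A_i] ≤ 1/8 < 1, the complement has P[∩ A_i^c] ≥ 1 − 1/8 = 7/8 > 0, so some outcome avoids every A_i.

26·p = 1/8 ≈ 0.125; existence CERTIFIED by the union bound.


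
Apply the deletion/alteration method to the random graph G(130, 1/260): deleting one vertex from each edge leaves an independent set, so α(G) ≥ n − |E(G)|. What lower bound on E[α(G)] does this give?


E[|E(G)|] = C(130, 2)·p = 8385 · (1/260) = 129/4.
E[α(G)] ≥ n − E[|E(G)|] = 130 − 129/4 = 391/4.
Numerically: ≈ 97.750000.
(This is only a lower bound; the true E[α(G)] may be larger.)

E[α(G)] ≥ 391/4 ≈ 97.750000.


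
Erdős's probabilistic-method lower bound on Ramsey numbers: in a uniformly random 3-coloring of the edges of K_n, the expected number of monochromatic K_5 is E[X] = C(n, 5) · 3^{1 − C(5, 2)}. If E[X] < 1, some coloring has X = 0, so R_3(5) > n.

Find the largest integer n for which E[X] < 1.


We need C(n, 5) · 3^{1 − 10} < 1, i.e. C(n, 5) < 3^{10 − 1} = 19683.
Check values of n near the boundary:
  n = 14: C(14, 5) = 2002; 2002 < 19683? YES
  n = 15: C(15, 5) = 3003; 3003 < 19683? YES
  n = 16: C(16, 5) = 4368; 4368 < 19683? YES
  n = 17: C(17, 5) = 6188; 6188 < 19683? YES
  n = 18: C(18, 5) = 8568; 8568 < 19683? YES
  n = 19: C(19, 5) = 11628; 11628 < 19683? YES
  n = 20: C(20, 5) = 15504; 15504 < 19683? YES
  n = 21: C(21, 5) = 20349; 20349 < 19683? NO
  n = 22: C(22, 5) = 26334; 26334 < 19683? NO
The largest n with C(n, 5) < 19683 is n = 20 (where E[X] = 5168/6561 ≈ 0.7877). Hence R_3(5) > 20, i.e. R_3(5) ≥ 21.

Largest n = 20; hence R_3(5) > 20.


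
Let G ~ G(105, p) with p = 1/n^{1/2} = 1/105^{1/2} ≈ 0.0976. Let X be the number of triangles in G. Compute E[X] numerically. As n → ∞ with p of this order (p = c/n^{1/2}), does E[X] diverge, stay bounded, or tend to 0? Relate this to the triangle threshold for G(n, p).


Number of potential triangles: C(105, 3) = 187460.
Each occurs with probability p³ ≈ (0.0976)³ ≈ 9.29429e-04.
By linearity: E[X] = C(105, 3)·p³ ≈ 187460 · 9.29429e-04 ≈ 174.231.
Since α = 1/2 < 1, p = c/n^{1/2} ≫ 1/n is above the triangle threshold p ~ 1/n. Asymptotically E[X] ~ (c³/6)·n^{3(1−α)} = (1³/6)·n^{1.5} → ∞; triangles are abundant w.h.p.

E[X] ≈ 174.231; in regime p = Θ(1/n^{1/2}) E[X] diverges (above the triangle threshold p ~ 1/n).


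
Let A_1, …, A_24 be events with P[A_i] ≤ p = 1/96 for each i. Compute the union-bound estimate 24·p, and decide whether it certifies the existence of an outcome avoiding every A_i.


Union bound: P[∪_{i=1}^{24} A_i] ≤ Σ_i P[A_i] ≤ 24·p = 24·(1/96) = 1/4.
Numerically: 1/4 ≈ 0.250.
Is 1/4 < 1? YES.
Since P[∪ A_i] ≤ 1/4 < 1, the complement has P[∩ A_i^c] ≥ 1 − 1/4 = 3/4 > 0, so some outcome avoids every A_i.

24·p = 1/4 ≈ 0.250; existence CERTIFIED by the union bound.


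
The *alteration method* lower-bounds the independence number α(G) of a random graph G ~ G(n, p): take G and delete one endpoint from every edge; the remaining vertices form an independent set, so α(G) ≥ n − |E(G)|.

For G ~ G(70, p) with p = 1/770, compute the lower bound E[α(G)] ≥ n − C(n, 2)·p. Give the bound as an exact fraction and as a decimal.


E[|E(G)|] = C(70, 2)·p = 2415 · (1/770) = 69/22.
E[α(G)] ≥ n − E[|E(G)|] = 70 − 69/22 = 1471/22.
Numerically: ≈ 66.8636.
(This is only a lower bound; the true E[α(G)] may be larger.)

E[α(G)] ≥ 1471/22 ≈ 66.8636.
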